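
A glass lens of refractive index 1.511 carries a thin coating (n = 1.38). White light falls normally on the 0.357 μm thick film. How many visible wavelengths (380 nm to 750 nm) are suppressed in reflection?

2

Ray reflecting at the top interface goes from n = 1.0 toward n = 1.38: a half-wave phase shift.
Ray reflecting at the bottom interface goes from n = 1.38 toward n = 1.511: a half-wave phase shift.
The two reflections carry the same phase change, so no net offset.
So the condition for destructive reflection is 2 n t = (m + ½) λ.
λ = 2 n t / (m + ½) = 985 / (m + ½) nm.
m=0: 1971 nm (IR); m=1: 657 nm (visible); m=2: 394 nm (visible); m=3: 282 nm (UV).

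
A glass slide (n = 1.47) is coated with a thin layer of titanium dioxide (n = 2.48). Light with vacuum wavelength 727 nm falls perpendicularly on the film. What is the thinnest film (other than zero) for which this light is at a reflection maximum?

Top surface (1.0 → 2.48): reflection off a higher-index medium gives a half-wave phase shift.
Bottom surface (2.48 → 1.47): reflection off a lower-index medium gives no phase shift.
Net: one phase inversion between the two reflected rays.
So the condition for constructive reflection is 2 n t = (m + ½) λ.
Minimum at m = 0: t = λ / (4 n) = 727 / (4 × 2.48) = 73.3 nm.

73.3 nm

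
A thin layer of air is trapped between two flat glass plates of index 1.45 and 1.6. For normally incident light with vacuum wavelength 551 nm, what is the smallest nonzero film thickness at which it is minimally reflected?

276 nm

At the upper boundary (n = 1.45 to n = 1.0) the reflected ray undergoes no phase shift.
Ray reflecting at the bottom interface goes from n = 1.0 toward n = 1.6: a half-wave phase shift.
Net: one phase inversion between the two reflected rays.
With one net inversion, destructive interference in reflection requires 2 n t = m λ.
The smallest nonzero thickness corresponds to m = 1: t = m λ / (2 n) = 1.00 × 551 / (2 × 1.0) = 276 nm.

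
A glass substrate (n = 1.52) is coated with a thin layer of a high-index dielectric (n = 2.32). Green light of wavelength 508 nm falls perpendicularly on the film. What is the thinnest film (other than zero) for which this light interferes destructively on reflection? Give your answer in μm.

Top surface (1.0 → 2.32): reflection off a higher-index medium gives a half-wave phase shift.
Bottom surface (2.32 → 1.52): reflection off a lower-index medium gives no phase shift.
Exactly one π shift → a net half-wave offset.
So the condition for destructive reflection is 2 n t = m λ.
Minimum nonzero at m = 1: t = λ / (2 n) = 508 / (2 × 2.32) = 109 nm.

0.109 μm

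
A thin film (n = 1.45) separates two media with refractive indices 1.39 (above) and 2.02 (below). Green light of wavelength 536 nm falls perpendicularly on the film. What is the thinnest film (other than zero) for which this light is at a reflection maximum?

185 nm

At the upper boundary (n = 1.39 to n = 1.45) the reflected ray undergoes a half-wave phase shift.
Ray reflecting at the bottom interface goes from n = 1.45 toward n = 2.02: a half-wave phase shift.
The two reflections carry the same phase change, so no net offset.
For strong reflection here: 2 n t = m λ.
Minimum nonzero at m = 1: t = λ / (2 n) = 536 / (2 × 1.45) = 185 nm.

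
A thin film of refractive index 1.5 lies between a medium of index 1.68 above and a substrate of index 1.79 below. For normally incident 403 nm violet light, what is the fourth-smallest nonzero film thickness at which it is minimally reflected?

At the upper boundary (n = 1.68 to n = 1.5) the reflected ray undergoes no phase shift.
Bottom surface (1.5 → 1.79): reflection off a higher-index medium gives a half-wave phase shift.
The two reflections differ by half a wavelength.
For weak reflection here: 2 n t = m λ.
The fourth-smallest nonzero thickness corresponds to m = 4: t = m λ / (2 n) = 4.00 × 403 / (2 × 1.5) = 537 nm.

537 nm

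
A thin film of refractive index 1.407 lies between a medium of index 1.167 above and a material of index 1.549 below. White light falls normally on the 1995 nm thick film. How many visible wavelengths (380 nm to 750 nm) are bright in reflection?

Top surface (1.167 → 1.407): reflection off a higher-index medium gives a half-wave phase shift.
Bottom surface (1.407 → 1.549): reflection off a higher-index medium gives a half-wave phase shift.
Zero or two π shifts → no net half-wave offset.
So the condition for constructive reflection is 2 n t = m λ.
λ = 2 n t / m = 5614 / m nm.
m=7: 802 nm (IR); m=8: 702 nm (visible); m=9: 624 nm (visible); m=10: 561 nm (visible); m=11: 510 nm (visible); m=12: 468 nm (visible); m=13: 432 nm (visible); m=14: 401 nm (visible); m=15: 374 nm (UV).

7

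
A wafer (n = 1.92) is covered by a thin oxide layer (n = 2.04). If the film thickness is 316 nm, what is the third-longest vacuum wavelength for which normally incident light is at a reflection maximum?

516 nm

Ray reflecting at the top interface goes from n = 1.0 toward n = 2.04: a half-wave phase shift.
At the lower boundary (n = 2.04 to n = 1.92) the reflected ray undergoes no phase shift.
Exactly one π shift → a net half-wave offset.
For bright reflection here: 2 n t = (m + ½) λ.
λ = 2 n t / (m + ½). The third-longest wavelength is m = 2: λ = 2 × 2.04 × 316 / 2.50 = 516 nm.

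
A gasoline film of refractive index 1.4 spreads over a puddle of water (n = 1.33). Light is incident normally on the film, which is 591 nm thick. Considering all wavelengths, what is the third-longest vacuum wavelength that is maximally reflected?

662 nm

Ray reflecting at the top interface goes from n = 1.0 toward n = 1.4: a half-wave phase shift.
Ray reflecting at the bottom interface goes from n = 1.4 toward n = 1.33: no phase shift.
Exactly one π shift → a net half-wave offset.
With one net inversion, constructive interference in reflection requires 2 n t = (m + ½) λ.
λ = 2 n t / (m + ½). The third-longest wavelength is m = 2: λ = 2 × 1.4 × 591 / 2.50 = 662 nm.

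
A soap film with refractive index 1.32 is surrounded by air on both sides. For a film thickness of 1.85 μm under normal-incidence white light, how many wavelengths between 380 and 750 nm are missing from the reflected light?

6

Ray reflecting at the top interface goes from n = 1.0 toward n = 1.32: a half-wave phase shift.
At the lower boundary (n = 1.32 to n = 1.0) the reflected ray undergoes no phase shift.
The two reflections differ by half a wavelength.
For minimum reflection here: 2 n t = m λ.
λ = 2 n t / m = 4884 / m nm.
m=6: 814 nm (IR); m=7: 698 nm (visible); m=8: 611 nm (visible); m=9: 543 nm (visible); m=10: 488 nm (visible); m=11: 444 nm (visible); m=12: 407 nm (visible); m=13: 376 nm (UV).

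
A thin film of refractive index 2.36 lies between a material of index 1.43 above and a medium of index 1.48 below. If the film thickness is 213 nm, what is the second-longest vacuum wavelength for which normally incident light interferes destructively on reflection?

503 nm

Top surface (1.43 → 2.36): reflection off a higher-index medium gives a half-wave phase shift.
Bottom surface (2.36 → 1.48): reflection off a lower-index medium gives no phase shift.
Exactly one π shift → a net half-wave offset.
So the condition for destructive reflection is 2 n t = m λ.
λ = 2 n t / m. The second-longest wavelength is m = 2: λ = 2 × 2.36 × 213 / 2.00 = 503 nm.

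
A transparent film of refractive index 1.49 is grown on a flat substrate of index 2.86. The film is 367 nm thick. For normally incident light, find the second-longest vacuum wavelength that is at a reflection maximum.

At the upper boundary (n = 1.0 to n = 1.49) the reflected ray undergoes a half-wave phase shift.
At the lower boundary (n = 1.49 to n = 2.86) the reflected ray undergoes a half-wave phase shift.
The two reflections carry the same phase change, so no net offset.
So the condition for constructive reflection is 2 n t = m λ.
λ = 2 n t / m. The second-longest wavelength is m = 2: λ = 2 × 1.49 × 367 / 2.00 = 547 nm.

547 nm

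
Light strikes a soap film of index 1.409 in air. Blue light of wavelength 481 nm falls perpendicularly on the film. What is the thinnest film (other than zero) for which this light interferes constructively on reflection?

85.3 nm

Ray reflecting at the top interface goes from n = 1.0 toward n = 1.409: a half-wave phase shift.
At the lower boundary (n = 1.409 to n = 1.0) the reflected ray undergoes no phase shift.
Net: one phase inversion between the two reflected rays.
With one net inversion, constructive interference in reflection requires 2 n t = (m + ½) λ.
Minimum at m = 0: t = λ / (4 n) = 481 / (4 × 1.409) = 85.3 nm.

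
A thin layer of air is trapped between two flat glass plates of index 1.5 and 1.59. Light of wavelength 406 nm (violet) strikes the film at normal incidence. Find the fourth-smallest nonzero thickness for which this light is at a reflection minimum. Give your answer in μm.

0.812 μm

Top surface (1.5 → 1.0): reflection off a lower-index medium gives no phase shift.
Bottom surface (1.0 → 1.59): reflection off a higher-index medium gives a half-wave phase shift.
The two reflections differ by half a wavelength.
So the condition for destructive reflection is 2 n t = m λ.
The fourth-smallest nonzero thickness corresponds to m = 4: t = m λ / (2 n) = 4.00 × 406 / (2 × 1.0) = 812 nm.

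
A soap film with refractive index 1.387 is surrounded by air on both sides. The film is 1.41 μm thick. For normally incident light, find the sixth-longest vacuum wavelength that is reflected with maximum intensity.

711 nm

Ray reflecting at the top interface goes from n = 1.0 toward n = 1.387: a half-wave phase shift.
Bottom surface (1.387 → 1.0): reflection off a lower-index medium gives no phase shift.
The two reflections differ by half a wavelength.
For bright reflection here: 2 n t = (m + ½) λ.
λ = 2 n t / (m + ½). The sixth-longest wavelength is m = 5: λ = 2 × 1.387 × 1410 / 5.50 = 711 nm.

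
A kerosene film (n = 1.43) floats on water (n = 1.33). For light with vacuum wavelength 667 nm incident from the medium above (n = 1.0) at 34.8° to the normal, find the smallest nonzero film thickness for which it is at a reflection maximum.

127 nm

At the upper boundary (n = 1.0 to n = 1.43) the reflected ray undergoes a half-wave phase shift.
Bottom surface (1.43 → 1.33): reflection off a lower-index medium gives no phase shift.
Net: one phase inversion between the two reflected rays.
With one net inversion, constructive interference in reflection requires 2 n t cos θ_r = (m + ½) λ.
Snell's law: 1.0 sin 34.8° = 1.43 sin θ_r → sin θ_r = 0.399, cos θ_r = 0.917.
Minimum at m = 0: t = λ / (4 n cos θ_r) = 667 / (4 × 1.43 × 0.917) = 127 nm.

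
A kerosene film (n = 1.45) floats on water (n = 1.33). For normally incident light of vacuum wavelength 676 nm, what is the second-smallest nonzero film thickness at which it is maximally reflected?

Ray reflecting at the top interface goes from n = 1.0 toward n = 1.45: a half-wave phase shift.
Bottom surface (1.45 → 1.33): reflection off a lower-index medium gives no phase shift.
Exactly one π shift → a net half-wave offset.
With one net inversion, constructive interference in reflection requires 2 n t = (m + ½) λ.
The second-smallest nonzero thickness corresponds to m = 1: t = (m + ½) λ / (2 n) = 1.50 × 676 / (2 × 1.45) = 350 nm.

350 nm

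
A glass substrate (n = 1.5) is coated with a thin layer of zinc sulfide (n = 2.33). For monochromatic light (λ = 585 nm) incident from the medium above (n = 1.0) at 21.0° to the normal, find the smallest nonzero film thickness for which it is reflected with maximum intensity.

63.5 nm

At the upper boundary (n = 1.0 to n = 2.33) the reflected ray undergoes a half-wave phase shift.
Ray reflecting at the bottom interface goes from n = 2.33 toward n = 1.5: no phase shift.
The two reflections differ by half a wavelength.
So the condition for constructive reflection is 2 n t cos θ_r = (m + ½) λ.
Snell's law: 1.0 sin 21.0° = 2.33 sin θ_r → sin θ_r = 0.154, cos θ_r = 0.988.
Minimum at m = 0: t = λ / (4 n cos θ_r) = 585 / (4 × 2.33 × 0.988) = 63.5 nm.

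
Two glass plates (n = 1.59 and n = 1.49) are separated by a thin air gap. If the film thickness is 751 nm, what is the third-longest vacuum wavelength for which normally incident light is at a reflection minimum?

Ray reflecting at the top interface goes from n = 1.59 toward n = 1.0: no phase shift.
Ray reflecting at the bottom interface goes from n = 1.0 toward n = 1.49: a half-wave phase shift.
Net: one phase inversion between the two reflected rays.
So the condition for destructive reflection is 2 n t = m λ.
λ = 2 n t / m. The third-longest wavelength is m = 3: λ = 2 × 1.0 × 751 / 3.00 = 501 nm.

501 nm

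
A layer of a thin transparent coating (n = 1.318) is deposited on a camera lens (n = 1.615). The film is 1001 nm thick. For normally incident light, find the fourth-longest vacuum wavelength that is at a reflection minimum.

Top surface (1.0 → 1.318): reflection off a higher-index medium gives a half-wave phase shift.
Bottom surface (1.318 → 1.615): reflection off a higher-index medium gives a half-wave phase shift.
Net: no relative phase inversion (both shifts match).
With no net inversion, destructive interference in reflection requires 2 n t = (m + ½) λ.
λ = 2 n t / (m + ½). The fourth-longest wavelength is m = 3: λ = 2 × 1.318 × 1001 / 3.50 = 754 nm.

754 nm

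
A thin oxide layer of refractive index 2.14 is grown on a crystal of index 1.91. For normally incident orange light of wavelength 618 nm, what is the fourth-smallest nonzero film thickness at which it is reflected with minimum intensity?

Top surface (1.0 → 2.14): reflection off a higher-index medium gives a half-wave phase shift.
Ray reflecting at the bottom interface goes from n = 2.14 toward n = 1.91: no phase shift.
The two reflections differ by half a wavelength.
For weak reflection here: 2 n t = m λ.
The fourth-smallest nonzero thickness corresponds to m = 4: t = m λ / (2 n) = 4.00 × 618 / (2 × 2.14) = 578 nm.

578 nm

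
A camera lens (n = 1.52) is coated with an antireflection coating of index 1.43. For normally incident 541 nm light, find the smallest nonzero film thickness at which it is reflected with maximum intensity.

Top surface (1.0 → 1.43): reflection off a higher-index medium gives a half-wave phase shift.
Ray reflecting at the bottom interface goes from n = 1.43 toward n = 1.52: a half-wave phase shift.
Net: no relative phase inversion (both shifts match).
With no net inversion, constructive interference in reflection requires 2 n t = m λ.
Minimum nonzero at m = 1: t = λ / (2 n) = 541 / (2 × 1.43) = 189 nm.

189 nm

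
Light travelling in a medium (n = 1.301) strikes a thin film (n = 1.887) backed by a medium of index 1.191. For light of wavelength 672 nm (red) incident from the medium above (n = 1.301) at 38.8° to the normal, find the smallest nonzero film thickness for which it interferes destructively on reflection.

197 nm

Ray reflecting at the top interface goes from n = 1.301 toward n = 1.887: a half-wave phase shift.
Ray reflecting at the bottom interface goes from n = 1.887 toward n = 1.191: no phase shift.
Exactly one π shift → a net half-wave offset.
With one net inversion, destructive interference in reflection requires 2 n t cos θ_r = m λ.
Snell's law: 1.301 sin 38.8° = 1.887 sin θ_r → sin θ_r = 0.432, cos θ_r = 0.902.
Minimum nonzero at m = 1: t = λ / (2 n cos θ_r) = 672 / (2 × 1.887 × 0.902) = 197 nm.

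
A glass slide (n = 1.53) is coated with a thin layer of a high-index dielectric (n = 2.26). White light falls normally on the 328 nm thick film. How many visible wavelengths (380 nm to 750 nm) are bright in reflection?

At the upper boundary (n = 1.0 to n = 2.26) the reflected ray undergoes a half-wave phase shift.
At the lower boundary (n = 2.26 to n = 1.53) the reflected ray undergoes no phase shift.
Exactly one π shift → a net half-wave offset.
So the condition for constructive reflection is 2 n t = (m + ½) λ.
λ = 2 n t / (m + ½) = 1483 / (m + ½) nm.
m=1: 988 nm (IR); m=2: 593 nm (visible); m=3: 424 nm (visible); m=4: 329 nm (UV).

2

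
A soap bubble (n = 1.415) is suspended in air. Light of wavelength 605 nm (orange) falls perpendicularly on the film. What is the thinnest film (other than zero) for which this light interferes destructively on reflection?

Top surface (1.0 → 1.415): reflection off a higher-index medium gives a half-wave phase shift.
Bottom surface (1.415 → 1.0): reflection off a lower-index medium gives no phase shift.
Exactly one π shift → a net half-wave offset.
With one net inversion, destructive interference in reflection requires 2 n t = m λ.
Minimum nonzero at m = 1: t = λ / (2 n) = 605 / (2 × 1.415) = 214 nm.

214 nm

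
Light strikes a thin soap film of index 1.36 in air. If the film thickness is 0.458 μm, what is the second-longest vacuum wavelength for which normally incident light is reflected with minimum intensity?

623 nm

Ray reflecting at the top interface goes from n = 1.0 toward n = 1.36: a half-wave phase shift.
Bottom surface (1.36 → 1.0): reflection off a lower-index medium gives no phase shift.
Exactly one π shift → a net half-wave offset.
For minimum reflection here: 2 n t = m λ.
λ = 2 n t / m. The second-longest wavelength is m = 2: λ = 2 × 1.36 × 458 / 2.00 = 623 nm.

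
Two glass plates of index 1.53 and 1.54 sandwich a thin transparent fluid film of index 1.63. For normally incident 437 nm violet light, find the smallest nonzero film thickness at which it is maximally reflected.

At the upper boundary (n = 1.53 to n = 1.63) the reflected ray undergoes a half-wave phase shift.
Ray reflecting at the bottom interface goes from n = 1.63 toward n = 1.54: no phase shift.
The two reflections differ by half a wavelength.
For bright reflection here: 2 n t = (m + ½) λ.
Minimum at m = 0: t = λ / (4 n) = 437 / (4 × 1.63) = 67.0 nm.

67.0 nm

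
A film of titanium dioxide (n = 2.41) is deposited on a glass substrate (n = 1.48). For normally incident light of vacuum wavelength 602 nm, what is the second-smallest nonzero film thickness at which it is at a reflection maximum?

187 nm

At the upper boundary (n = 1.0 to n = 2.41) the reflected ray undergoes a half-wave phase shift.
Ray reflecting at the bottom interface goes from n = 2.41 toward n = 1.48: no phase shift.
Exactly one π shift → a net half-wave offset.
With one net inversion, constructive interference in reflection requires 2 n t = (m + ½) λ.
The second-smallest nonzero thickness corresponds to m = 1: t = (m + ½) λ / (2 n) = 1.50 × 602 / (2 × 2.41) = 187 nm.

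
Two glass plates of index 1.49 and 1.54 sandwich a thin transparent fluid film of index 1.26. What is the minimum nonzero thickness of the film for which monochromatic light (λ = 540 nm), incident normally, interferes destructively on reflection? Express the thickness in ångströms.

Top surface (1.49 → 1.26): reflection off a lower-index medium gives no phase shift.
At the lower boundary (n = 1.26 to n = 1.54) the reflected ray undergoes a half-wave phase shift.
Net: one phase inversion between the two reflected rays.
For minimum reflection here: 2 n t = m λ.
Minimum nonzero at m = 1: t = λ / (2 n) = 540 / (2 × 1.26) = 214 nm.

2143 Å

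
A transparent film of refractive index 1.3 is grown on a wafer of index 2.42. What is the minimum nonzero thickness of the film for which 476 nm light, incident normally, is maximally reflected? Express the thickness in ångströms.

1831 Å

At the upper boundary (n = 1.0 to n = 1.3) the reflected ray undergoes a half-wave phase shift.
Ray reflecting at the bottom interface goes from n = 1.3 toward n = 2.42: a half-wave phase shift.
Net: no relative phase inversion (both shifts match).
So the condition for constructive reflection is 2 n t = m λ.
Minimum nonzero at m = 1: t = λ / (2 n) = 476 / (2 × 1.3) = 183 nm.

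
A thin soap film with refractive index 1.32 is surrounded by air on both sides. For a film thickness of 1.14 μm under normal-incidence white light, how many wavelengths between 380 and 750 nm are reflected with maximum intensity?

Ray reflecting at the top interface goes from n = 1.0 toward n = 1.32: a half-wave phase shift.
Bottom surface (1.32 → 1.0): reflection off a lower-index medium gives no phase shift.
Net: one phase inversion between the two reflected rays.
So the condition for constructive reflection is 2 n t = (m + ½) λ.
λ = 2 n t / (m + ½) = 3010 / (m + ½) nm.
m=3: 860 nm (IR); m=4: 669 nm (visible); m=5: 547 nm (visible); m=6: 463 nm (visible); m=7: 401 nm (visible); m=8: 354 nm (UV).

4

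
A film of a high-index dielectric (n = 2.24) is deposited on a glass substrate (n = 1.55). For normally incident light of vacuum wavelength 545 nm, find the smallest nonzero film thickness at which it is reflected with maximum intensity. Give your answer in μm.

0.0608 μm

Ray reflecting at the top interface goes from n = 1.0 toward n = 2.24: a half-wave phase shift.
At the lower boundary (n = 2.24 to n = 1.55) the reflected ray undergoes no phase shift.
Net: one phase inversion between the two reflected rays.
For strong reflection here: 2 n t = (m + ½) λ.
Minimum at m = 0: t = λ / (4 n) = 545 / (4 × 2.24) = 60.8 nm.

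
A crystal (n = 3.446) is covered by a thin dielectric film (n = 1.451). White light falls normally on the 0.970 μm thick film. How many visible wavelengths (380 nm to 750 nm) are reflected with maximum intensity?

Top surface (1.0 → 1.451): reflection off a higher-index medium gives a half-wave phase shift.
Bottom surface (1.451 → 3.446): reflection off a higher-index medium gives a half-wave phase shift.
Zero or two π shifts → no net half-wave offset.
So the condition for constructive reflection is 2 n t = m λ.
λ = 2 n t / m = 2815 / m nm.
m=3: 938 nm (IR); m=4: 704 nm (visible); m=5: 563 nm (visible); m=6: 469 nm (visible); m=7: 402 nm (visible); m=8: 352 nm (UV).

4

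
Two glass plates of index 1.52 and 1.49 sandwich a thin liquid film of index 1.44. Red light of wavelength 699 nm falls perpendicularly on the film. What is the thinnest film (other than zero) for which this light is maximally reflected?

121 nm

At the upper boundary (n = 1.52 to n = 1.44) the reflected ray undergoes no phase shift.
Bottom surface (1.44 → 1.49): reflection off a higher-index medium gives a half-wave phase shift.
Net: one phase inversion between the two reflected rays.
With one net inversion, constructive interference in reflection requires 2 n t = (m + ½) λ.
Minimum at m = 0: t = λ / (4 n) = 699 / (4 × 1.44) = 121 nm.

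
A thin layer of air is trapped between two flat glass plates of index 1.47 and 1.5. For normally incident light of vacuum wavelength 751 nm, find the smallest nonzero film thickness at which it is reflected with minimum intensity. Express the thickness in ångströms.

Top surface (1.47 → 1.0): reflection off a lower-index medium gives no phase shift.
At the lower boundary (n = 1.0 to n = 1.5) the reflected ray undergoes a half-wave phase shift.
Net: one phase inversion between the two reflected rays.
So the condition for destructive reflection is 2 n t = m λ.
Minimum nonzero at m = 1: t = λ / (2 n) = 751 / (2 × 1.0) = 376 nm.

3755 Å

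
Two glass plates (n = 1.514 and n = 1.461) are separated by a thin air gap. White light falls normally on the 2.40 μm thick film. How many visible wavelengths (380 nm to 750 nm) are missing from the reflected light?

Ray reflecting at the top interface goes from n = 1.514 toward n = 1.0: no phase shift.
At the lower boundary (n = 1.0 to n = 1.461) the reflected ray undergoes a half-wave phase shift.
The two reflections differ by half a wavelength.
For dark reflection here: 2 n t = m λ.
λ = 2 n t / m = 4800 / m nm.
m=6: 800 nm (IR); m=7: 686 nm (visible); m=8: 600 nm (visible); m=9: 533 nm (visible); m=10: 480 nm (visible); m=11: 436 nm (visible); m=12: 400 nm (visible); m=13: 369 nm (UV).

6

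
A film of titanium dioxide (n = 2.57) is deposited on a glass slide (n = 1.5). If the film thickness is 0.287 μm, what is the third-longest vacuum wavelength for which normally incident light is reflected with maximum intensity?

590 nm

Ray reflecting at the top interface goes from n = 1.0 toward n = 2.57: a half-wave phase shift.
At the lower boundary (n = 2.57 to n = 1.5) the reflected ray undergoes no phase shift.
The two reflections differ by half a wavelength.
For strong reflection here: 2 n t = (m + ½) λ.
λ = 2 n t / (m + ½). The third-longest wavelength is m = 2: λ = 2 × 2.57 × 287 / 2.50 = 590 nm.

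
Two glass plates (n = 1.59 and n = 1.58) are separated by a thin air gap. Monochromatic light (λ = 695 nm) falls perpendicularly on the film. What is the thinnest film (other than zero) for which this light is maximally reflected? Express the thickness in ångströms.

1738 Å

Ray reflecting at the top interface goes from n = 1.59 toward n = 1.0: no phase shift.
At the lower boundary (n = 1.0 to n = 1.58) the reflected ray undergoes a half-wave phase shift.
Net: one phase inversion between the two reflected rays.
With one net inversion, constructive interference in reflection requires 2 n t = (m + ½) λ.
Minimum at m = 0: t = λ / (4 n) = 695 / (4 × 1.0) = 174 nm.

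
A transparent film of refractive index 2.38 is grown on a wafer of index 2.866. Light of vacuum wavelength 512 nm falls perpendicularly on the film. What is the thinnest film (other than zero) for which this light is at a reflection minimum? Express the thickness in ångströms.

Ray reflecting at the top interface goes from n = 1.0 toward n = 2.38: a half-wave phase shift.
Ray reflecting at the bottom interface goes from n = 2.38 toward n = 2.866: a half-wave phase shift.
Zero or two π shifts → no net half-wave offset.
For minimum reflection here: 2 n t = (m + ½) λ.
Minimum at m = 0: t = λ / (4 n) = 512 / (4 × 2.38) = 53.8 nm.

538 Å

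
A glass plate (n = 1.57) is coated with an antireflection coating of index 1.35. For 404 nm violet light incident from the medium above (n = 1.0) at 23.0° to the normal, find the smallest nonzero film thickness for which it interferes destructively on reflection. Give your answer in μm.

Ray reflecting at the top interface goes from n = 1.0 toward n = 1.35: a half-wave phase shift.
At the lower boundary (n = 1.35 to n = 1.57) the reflected ray undergoes a half-wave phase shift.
Zero or two π shifts → no net half-wave offset.
With no net inversion, destructive interference in reflection requires 2 n t cos θ_r = (m + ½) λ.
Snell's law: 1.0 sin 23.0° = 1.35 sin θ_r → sin θ_r = 0.289, cos θ_r = 0.957.
Minimum at m = 0: t = λ / (4 n cos θ_r) = 404 / (4 × 1.35 × 0.957) = 78.2 nm.

0.0782 μm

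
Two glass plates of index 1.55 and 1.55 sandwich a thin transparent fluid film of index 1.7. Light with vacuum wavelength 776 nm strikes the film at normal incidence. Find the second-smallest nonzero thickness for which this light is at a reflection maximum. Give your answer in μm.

0.342 μm

Ray reflecting at the top interface goes from n = 1.55 toward n = 1.7: a half-wave phase shift.
Ray reflecting at the bottom interface goes from n = 1.7 toward n = 1.55: no phase shift.
Exactly one π shift → a net half-wave offset.
So the condition for constructive reflection is 2 n t = (m + ½) λ.
The second-smallest nonzero thickness corresponds to m = 1: t = (m + ½) λ / (2 n) = 1.50 × 776 / (2 × 1.7) = 342 nm.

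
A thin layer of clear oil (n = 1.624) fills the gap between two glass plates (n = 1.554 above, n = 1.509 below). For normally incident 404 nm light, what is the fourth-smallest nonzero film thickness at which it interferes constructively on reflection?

At the upper boundary (n = 1.554 to n = 1.624) the reflected ray undergoes a half-wave phase shift.
Ray reflecting at the bottom interface goes from n = 1.624 toward n = 1.509: no phase shift.
Exactly one π shift → a net half-wave offset.
For maximum reflection here: 2 n t = (m + ½) λ.
The fourth-smallest nonzero thickness corresponds to m = 3: t = (m + ½) λ / (2 n) = 3.50 × 404 / (2 × 1.624) = 435 nm.

435 nm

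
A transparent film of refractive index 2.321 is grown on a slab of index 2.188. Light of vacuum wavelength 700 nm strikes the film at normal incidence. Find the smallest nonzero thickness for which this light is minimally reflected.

Top surface (1.0 → 2.321): reflection off a higher-index medium gives a half-wave phase shift.
At the lower boundary (n = 2.321 to n = 2.188) the reflected ray undergoes no phase shift.
Exactly one π shift → a net half-wave offset.
So the condition for destructive reflection is 2 n t = m λ.
The smallest nonzero thickness corresponds to m = 1: t = m λ / (2 n) = 1.00 × 700 / (2 × 2.321) = 151 nm.

151 nm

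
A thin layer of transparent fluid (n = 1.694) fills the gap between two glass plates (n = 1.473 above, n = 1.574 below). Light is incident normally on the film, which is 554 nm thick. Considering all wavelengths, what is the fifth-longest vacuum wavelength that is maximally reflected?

417 nm

Ray reflecting at the top interface goes from n = 1.473 toward n = 1.694: a half-wave phase shift.
Bottom surface (1.694 → 1.574): reflection off a lower-index medium gives no phase shift.
The two reflections differ by half a wavelength.
With one net inversion, constructive interference in reflection requires 2 n t = (m + ½) λ.
λ = 2 n t / (m + ½). The fifth-longest wavelength is m = 4: λ = 2 × 1.694 × 554 / 4.50 = 417 nm.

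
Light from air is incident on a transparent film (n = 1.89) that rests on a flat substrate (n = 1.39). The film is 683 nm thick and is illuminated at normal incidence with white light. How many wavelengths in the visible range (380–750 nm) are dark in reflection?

3

Top surface (1.0 → 1.89): reflection off a higher-index medium gives a half-wave phase shift.
At the lower boundary (n = 1.89 to n = 1.39) the reflected ray undergoes no phase shift.
Exactly one π shift → a net half-wave offset.
For dark reflection here: 2 n t = m λ.
λ = 2 n t / m = 2582 / m nm.
m=3: 861 nm (IR); m=4: 645 nm (visible); m=5: 516 nm (visible); m=6: 430 nm (visible); m=7: 369 nm (UV).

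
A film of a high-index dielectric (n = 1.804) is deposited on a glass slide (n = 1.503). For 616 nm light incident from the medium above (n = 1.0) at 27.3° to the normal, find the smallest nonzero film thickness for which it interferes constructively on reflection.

88.3 nm

Top surface (1.0 → 1.804): reflection off a higher-index medium gives a half-wave phase shift.
Bottom surface (1.804 → 1.503): reflection off a lower-index medium gives no phase shift.
The two reflections differ by half a wavelength.
For bright reflection here: 2 n t cos θ_r = (m + ½) λ.
Snell's law: 1.0 sin 27.3° = 1.804 sin θ_r → sin θ_r = 0.254, cos θ_r = 0.967.
Minimum at m = 0: t = λ / (4 n cos θ_r) = 616 / (4 × 1.804 × 0.967) = 88.3 nm.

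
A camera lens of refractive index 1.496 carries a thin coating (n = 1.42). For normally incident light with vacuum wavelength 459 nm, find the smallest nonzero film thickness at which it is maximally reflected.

162 nm

Ray reflecting at the top interface goes from n = 1.0 toward n = 1.42: a half-wave phase shift.
Bottom surface (1.42 → 1.496): reflection off a higher-index medium gives a half-wave phase shift.
The two reflections carry the same phase change, so no net offset.
For bright reflection here: 2 n t = m λ.
Minimum nonzero at m = 1: t = λ / (2 n) = 459 / (2 × 1.42) = 162 nm.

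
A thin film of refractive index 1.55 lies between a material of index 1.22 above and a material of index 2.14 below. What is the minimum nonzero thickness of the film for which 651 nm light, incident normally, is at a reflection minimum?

105 nm

Top surface (1.22 → 1.55): reflection off a higher-index medium gives a half-wave phase shift.
Ray reflecting at the bottom interface goes from n = 1.55 toward n = 2.14: a half-wave phase shift.
The two reflections carry the same phase change, so no net offset.
So the condition for destructive reflection is 2 n t = (m + ½) λ.
Minimum at m = 0: t = λ / (4 n) = 651 / (4 × 1.55) = 105 nm.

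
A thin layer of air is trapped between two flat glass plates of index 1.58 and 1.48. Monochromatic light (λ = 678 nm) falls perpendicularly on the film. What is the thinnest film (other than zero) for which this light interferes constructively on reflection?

170 nm

Ray reflecting at the top interface goes from n = 1.58 toward n = 1.0: no phase shift.
Ray reflecting at the bottom interface goes from n = 1.0 toward n = 1.48: a half-wave phase shift.
Net: one phase inversion between the two reflected rays.
So the condition for constructive reflection is 2 n t = (m + ½) λ.
Minimum at m = 0: t = λ / (4 n) = 678 / (4 × 1.0) = 170 nm.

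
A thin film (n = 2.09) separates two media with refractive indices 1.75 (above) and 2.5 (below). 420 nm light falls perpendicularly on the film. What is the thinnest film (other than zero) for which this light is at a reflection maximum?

At the upper boundary (n = 1.75 to n = 2.09) the reflected ray undergoes a half-wave phase shift.
Bottom surface (2.09 → 2.5): reflection off a higher-index medium gives a half-wave phase shift.
The two reflections carry the same phase change, so no net offset.
With no net inversion, constructive interference in reflection requires 2 n t = m λ.
Minimum nonzero at m = 1: t = λ / (2 n) = 420 / (2 × 2.09) = 100 nm.

100 nm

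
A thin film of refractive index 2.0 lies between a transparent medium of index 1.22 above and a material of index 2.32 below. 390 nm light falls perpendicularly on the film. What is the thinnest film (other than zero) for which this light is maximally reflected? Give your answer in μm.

0.0975 μm

At the upper boundary (n = 1.22 to n = 2.0) the reflected ray undergoes a half-wave phase shift.
At the lower boundary (n = 2.0 to n = 2.32) the reflected ray undergoes a half-wave phase shift.
The two reflections carry the same phase change, so no net offset.
So the condition for constructive reflection is 2 n t = m λ.
Minimum nonzero at m = 1: t = λ / (2 n) = 390 / (2 × 2.0) = 97.5 nm.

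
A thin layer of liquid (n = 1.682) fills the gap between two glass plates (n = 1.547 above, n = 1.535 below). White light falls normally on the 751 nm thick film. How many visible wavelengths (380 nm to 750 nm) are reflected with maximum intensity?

4

Ray reflecting at the top interface goes from n = 1.547 toward n = 1.682: a half-wave phase shift.
At the lower boundary (n = 1.682 to n = 1.535) the reflected ray undergoes no phase shift.
The two reflections differ by half a wavelength.
So the condition for constructive reflection is 2 n t = (m + ½) λ.
λ = 2 n t / (m + ½) = 2526 / (m + ½) nm.
m=2: 1011 nm (IR); m=3: 722 nm (visible); m=4: 561 nm (visible); m=5: 459 nm (visible); m=6: 389 nm (visible); m=7: 337 nm (UV).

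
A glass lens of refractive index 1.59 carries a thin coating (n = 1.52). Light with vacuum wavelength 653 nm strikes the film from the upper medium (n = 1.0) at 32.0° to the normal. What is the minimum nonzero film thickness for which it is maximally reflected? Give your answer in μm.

0.229 μm

Ray reflecting at the top interface goes from n = 1.0 toward n = 1.52: a half-wave phase shift.
Bottom surface (1.52 → 1.59): reflection off a higher-index medium gives a half-wave phase shift.
Net: no relative phase inversion (both shifts match).
With no net inversion, constructive interference in reflection requires 2 n t cos θ_r = m λ.
Snell's law: 1.0 sin 32.0° = 1.52 sin θ_r → sin θ_r = 0.349, cos θ_r = 0.937.
Minimum nonzero at m = 1: t = λ / (2 n cos θ_r) = 653 / (2 × 1.52 × 0.937) = 229 nm.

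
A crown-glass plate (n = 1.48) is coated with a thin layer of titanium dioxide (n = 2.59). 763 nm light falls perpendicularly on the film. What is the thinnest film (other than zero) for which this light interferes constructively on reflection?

73.6 nm

Ray reflecting at the top interface goes from n = 1.0 toward n = 2.59: a half-wave phase shift.
Bottom surface (2.59 → 1.48): reflection off a lower-index medium gives no phase shift.
The two reflections differ by half a wavelength.
With one net inversion, constructive interference in reflection requires 2 n t = (m + ½) λ.
Minimum at m = 0: t = λ / (4 n) = 763 / (4 × 2.59) = 73.6 nm.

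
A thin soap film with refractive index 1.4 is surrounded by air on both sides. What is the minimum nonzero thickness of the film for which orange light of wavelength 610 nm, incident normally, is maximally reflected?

Top surface (1.0 → 1.4): reflection off a higher-index medium gives a half-wave phase shift.
Ray reflecting at the bottom interface goes from n = 1.4 toward n = 1.0: no phase shift.
Net: one phase inversion between the two reflected rays.
So the condition for constructive reflection is 2 n t = (m + ½) λ.
Minimum at m = 0: t = λ / (4 n) = 610 / (4 × 1.4) = 109 nm.

109 nm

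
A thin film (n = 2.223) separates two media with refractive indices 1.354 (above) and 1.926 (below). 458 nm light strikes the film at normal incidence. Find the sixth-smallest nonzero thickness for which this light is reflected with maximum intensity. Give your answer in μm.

0.567 μm

At the upper boundary (n = 1.354 to n = 2.223) the reflected ray undergoes a half-wave phase shift.
Bottom surface (2.223 → 1.926): reflection off a lower-index medium gives no phase shift.
Exactly one π shift → a net half-wave offset.
For strong reflection here: 2 n t = (m + ½) λ.
The sixth-smallest nonzero thickness corresponds to m = 5: t = (m + ½) λ / (2 n) = 5.50 × 458 / (2 × 2.223) = 567 nm.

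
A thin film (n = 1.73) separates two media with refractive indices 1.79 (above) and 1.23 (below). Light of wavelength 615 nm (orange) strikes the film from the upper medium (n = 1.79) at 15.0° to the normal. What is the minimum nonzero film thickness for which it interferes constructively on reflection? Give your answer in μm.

Ray reflecting at the top interface goes from n = 1.79 toward n = 1.73: no phase shift.
Bottom surface (1.73 → 1.23): reflection off a lower-index medium gives no phase shift.
Net: no relative phase inversion (both shifts match).
With no net inversion, constructive interference in reflection requires 2 n t cos θ_r = m λ.
Snell's law: 1.79 sin 15.0° = 1.73 sin θ_r → sin θ_r = 0.268, cos θ_r = 0.963.
Minimum nonzero at m = 1: t = λ / (2 n cos θ_r) = 615 / (2 × 1.73 × 0.963) = 184 nm.

0.184 μm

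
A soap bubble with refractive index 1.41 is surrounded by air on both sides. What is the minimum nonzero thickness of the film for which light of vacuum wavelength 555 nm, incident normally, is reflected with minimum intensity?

At the upper boundary (n = 1.0 to n = 1.41) the reflected ray undergoes a half-wave phase shift.
Bottom surface (1.41 → 1.0): reflection off a lower-index medium gives no phase shift.
Net: one phase inversion between the two reflected rays.
For minimum reflection here: 2 n t = m λ.
Minimum nonzero at m = 1: t = λ / (2 n) = 555 / (2 × 1.41) = 197 nm.

197 nm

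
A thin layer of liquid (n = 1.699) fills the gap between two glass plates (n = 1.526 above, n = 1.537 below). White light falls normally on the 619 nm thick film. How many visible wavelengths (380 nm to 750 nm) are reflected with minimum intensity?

3

Ray reflecting at the top interface goes from n = 1.526 toward n = 1.699: a half-wave phase shift.
At the lower boundary (n = 1.699 to n = 1.537) the reflected ray undergoes no phase shift.
Net: one phase inversion between the two reflected rays.
So the condition for destructive reflection is 2 n t = m λ.
λ = 2 n t / m = 2103 / m nm.
m=2: 1052 nm (IR); m=3: 701 nm (visible); m=4: 526 nm (visible); m=5: 421 nm (visible); m=6: 351 nm (UV).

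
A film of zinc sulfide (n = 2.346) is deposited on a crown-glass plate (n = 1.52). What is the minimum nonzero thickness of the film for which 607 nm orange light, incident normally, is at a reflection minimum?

129 nm

Ray reflecting at the top interface goes from n = 1.0 toward n = 2.346: a half-wave phase shift.
At the lower boundary (n = 2.346 to n = 1.52) the reflected ray undergoes no phase shift.
Net: one phase inversion between the two reflected rays.
For dark reflection here: 2 n t = m λ.
Minimum nonzero at m = 1: t = λ / (2 n) = 607 / (2 × 2.346) = 129 nm.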